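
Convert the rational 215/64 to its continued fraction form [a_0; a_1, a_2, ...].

[3; 2, 1, 3, 1, 1, 2]

Run the Euclidean algorithm on 215 and 64; the successive quotients are the partial quotients a_0, a_1, ... (each step inverts the fractional part left over by the previous one):
  215 = 3*64 + 23, so a_0 = 3.
  64 = 2*23 + 18, so a_1 = 2.
  23 = 1*18 + 5, so a_2 = 1.
  18 = 3*5 + 3, so a_3 = 3.
  5 = 1*3 + 2, so a_4 = 1.
  3 = 1*2 + 1, so a_5 = 1.
  2 = 2*1 + 0, so a_6 = 2.
The remainder reaches 0 after 7 divisions, so the expansion has 7 partial quotients, read off in order.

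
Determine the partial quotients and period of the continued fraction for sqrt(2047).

Write x_i = (sqrt(2047) + m_i)/d_i with (m_0, d_0) = (0, 1). a_0 = floor(sqrt(2047)) = 45, since 45^2 = 2025 <= 2047 < 2116 = 46^2.
Iterate m_{i+1} = d_i*a_i - m_i, d_{i+1} = (2047 - m_{i+1}^2)/d_i, a_{i+1} = floor((a_0 + m_{i+1})/d_{i+1}):
  m_1 = 1*45 - 0 = 45, d_1 = (2047 - 45^2)/1 = 22/1 = 22, a_1 = floor((45 + 45)/22) = 4.
  m_2 = 22*4 - 45 = 43, d_2 = (2047 - 43^2)/22 = 198/22 = 9, a_2 = floor((45 + 43)/9) = 9.
  m_3 = 9*9 - 43 = 38, d_3 = (2047 - 38^2)/9 = 603/9 = 67, a_3 = floor((45 + 38)/67) = 1.
  m_4 = 67*1 - 38 = 29, d_4 = (2047 - 29^2)/67 = 1206/67 = 18, a_4 = floor((45 + 29)/18) = 4.
  m_5 = 18*4 - 29 = 43, d_5 = (2047 - 43^2)/18 = 198/18 = 11, a_5 = floor((45 + 43)/11) = 8.
  m_6 = 11*8 - 43 = 45, d_6 = (2047 - 45^2)/11 = 22/11 = 2, a_6 = floor((45 + 45)/2) = 45.
  m_7 = 2*45 - 45 = 45, d_7 = (2047 - 45^2)/2 = 22/2 = 11, a_7 = floor((45 + 45)/11) = 8.
  m_8 = 11*8 - 45 = 43, d_8 = (2047 - 43^2)/11 = 198/11 = 18, a_8 = floor((45 + 43)/18) = 4.
  m_9 = 18*4 - 43 = 29, d_9 = (2047 - 29^2)/18 = 1206/18 = 67, a_9 = floor((45 + 29)/67) = 1.
  m_10 = 67*1 - 29 = 38, d_10 = (2047 - 38^2)/67 = 603/67 = 9, a_10 = floor((45 + 38)/9) = 9.
  m_11 = 9*9 - 38 = 43, d_11 = (2047 - 43^2)/9 = 198/9 = 22, a_11 = floor((45 + 43)/22) = 4.
  m_12 = 22*4 - 43 = 45, d_12 = (2047 - 45^2)/22 = 22/22 = 1, a_12 = floor((45 + 45)/1) = 90.
  m_13 = 1*90 - 45 = 45, d_13 = (2047 - 45^2)/1 = 22/1 = 22: (m_13, d_13) = (m_1, d_1) = (45, 22), so from here the quotients repeat a_1, ..., a_12; the period length is 12.
Hence the expansion of sqrt(2047) is a_0 = 45 followed by the repeating block 4, 9, 1, 4, 8, 45, 8, 4, 1, 9, 4, 90 (period 12).

[45; (4, 9, 1, 4, 8, 45, 8, 4, 1, 9, 4, 90)]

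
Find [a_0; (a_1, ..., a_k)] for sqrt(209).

[14; (2, 5, 3, 2, 3, 5, 2, 28)]

Write x_i = (sqrt(209) + m_i)/d_i with (m_0, d_0) = (0, 1). a_0 = floor(sqrt(209)) = 14, since 14^2 = 196 <= 209 < 225 = 15^2.
Iterate m_{i+1} = d_i*a_i - m_i, d_{i+1} = (209 - m_{i+1}^2)/d_i, a_{i+1} = floor((a_0 + m_{i+1})/d_{i+1}):
  m_1 = 1*14 - 0 = 14, d_1 = (209 - 14^2)/1 = 13/1 = 13, a_1 = floor((14 + 14)/13) = 2.
  m_2 = 13*2 - 14 = 12, d_2 = (209 - 12^2)/13 = 65/13 = 5, a_2 = floor((14 + 12)/5) = 5.
  m_3 = 5*5 - 12 = 13, d_3 = (209 - 13^2)/5 = 40/5 = 8, a_3 = floor((14 + 13)/8) = 3.
  m_4 = 8*3 - 13 = 11, d_4 = (209 - 11^2)/8 = 88/8 = 11, a_4 = floor((14 + 11)/11) = 2.
  m_5 = 11*2 - 11 = 11, d_5 = (209 - 11^2)/11 = 88/11 = 8, a_5 = floor((14 + 11)/8) = 3.
  m_6 = 8*3 - 11 = 13, d_6 = (209 - 13^2)/8 = 40/8 = 5, a_6 = floor((14 + 13)/5) = 5.
  m_7 = 5*5 - 13 = 12, d_7 = (209 - 12^2)/5 = 65/5 = 13, a_7 = floor((14 + 12)/13) = 2.
  m_8 = 13*2 - 12 = 14, d_8 = (209 - 14^2)/13 = 13/13 = 1, a_8 = floor((14 + 14)/1) = 28.
  m_9 = 1*28 - 14 = 14, d_9 = (209 - 14^2)/1 = 13/1 = 13: (m_9, d_9) = (m_1, d_1) = (14, 13), so from here the quotients repeat a_1, ..., a_8; the period length is 8.
Hence the expansion of sqrt(209) is a_0 = 14 followed by the repeating block 2, 5, 3, 2, 3, 5, 2, 28 (period 8).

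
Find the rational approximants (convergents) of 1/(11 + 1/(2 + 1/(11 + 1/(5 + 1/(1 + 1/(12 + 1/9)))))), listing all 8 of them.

Using the convergent recurrence p_i = a_i*p_{i-1} + p_{i-2}, q_i = a_i*q_{i-1} + q_{i-2} with p_{-2}=0, p_{-1}=1, q_{-2}=1, q_{-1}=0:
  i=0: a_0=0, p_0 = 0*1 + 0 = 0, q_0 = 0*0 + 1 = 1.
  i=1: a_1=11, p_1 = 11*0 + 1 = 1, q_1 = 11*1 + 0 = 11.
  i=2: a_2=2, p_2 = 2*1 + 0 = 2, q_2 = 2*11 + 1 = 23.
  i=3: a_3=11, p_3 = 11*2 + 1 = 23, q_3 = 11*23 + 11 = 264.
  i=4: a_4=5, p_4 = 5*23 + 2 = 117, q_4 = 5*264 + 23 = 1343.
  i=5: a_5=1, p_5 = 1*117 + 23 = 140, q_5 = 1*1343 + 264 = 1607.
  i=6: a_6=12, p_6 = 12*140 + 117 = 1797, q_6 = 12*1607 + 1343 = 20627.
  i=7: a_7=9, p_7 = 9*1797 + 140 = 16313, q_7 = 9*20627 + 1607 = 187250.

0/1, 1/11, 2/23, 23/264, 117/1343, 140/1607, 1797/20627, 16313/187250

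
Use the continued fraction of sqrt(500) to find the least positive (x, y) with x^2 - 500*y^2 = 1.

First expand sqrt(500) as a continued fraction. With x_i = (sqrt(500) + m_i)/d_i and (m_0, d_0) = (0, 1): a_0 = floor(sqrt(500)) = 22, since 22^2 = 484 <= 500 < 529 = 23^2.
Iterate m_{i+1} = d_i*a_i - m_i, d_{i+1} = (500 - m_{i+1}^2)/d_i, a_{i+1} = floor((a_0 + m_{i+1})/d_{i+1}):
  m_1 = 1*22 - 0 = 22, d_1 = (500 - 22^2)/1 = 16/1 = 16, a_1 = floor((22 + 22)/16) = 2.
  m_2 = 16*2 - 22 = 10, d_2 = (500 - 10^2)/16 = 400/16 = 25, a_2 = floor((22 + 10)/25) = 1.
  m_3 = 25*1 - 10 = 15, d_3 = (500 - 15^2)/25 = 275/25 = 11, a_3 = floor((22 + 15)/11) = 3.
  m_4 = 11*3 - 15 = 18, d_4 = (500 - 18^2)/11 = 176/11 = 16, a_4 = floor((22 + 18)/16) = 2.
  m_5 = 16*2 - 18 = 14, d_5 = (500 - 14^2)/16 = 304/16 = 19, a_5 = floor((22 + 14)/19) = 1.
  m_6 = 19*1 - 14 = 5, d_6 = (500 - 5^2)/19 = 475/19 = 25, a_6 = floor((22 + 5)/25) = 1.
  m_7 = 25*1 - 5 = 20, d_7 = (500 - 20^2)/25 = 100/25 = 4, a_7 = floor((22 + 20)/4) = 10.
  m_8 = 4*10 - 20 = 20, d_8 = (500 - 20^2)/4 = 100/4 = 25, a_8 = floor((22 + 20)/25) = 1.
  m_9 = 25*1 - 20 = 5, d_9 = (500 - 5^2)/25 = 475/25 = 19, a_9 = floor((22 + 5)/19) = 1.
  m_10 = 19*1 - 5 = 14, d_10 = (500 - 14^2)/19 = 304/19 = 16, a_10 = floor((22 + 14)/16) = 2.
  m_11 = 16*2 - 14 = 18, d_11 = (500 - 18^2)/16 = 176/16 = 11, a_11 = floor((22 + 18)/11) = 3.
  m_12 = 11*3 - 18 = 15, d_12 = (500 - 15^2)/11 = 275/11 = 25, a_12 = floor((22 + 15)/25) = 1.
  m_13 = 25*1 - 15 = 10, d_13 = (500 - 10^2)/25 = 400/25 = 16, a_13 = floor((22 + 10)/16) = 2.
  m_14 = 16*2 - 10 = 22, d_14 = (500 - 22^2)/16 = 16/16 = 1, a_14 = floor((22 + 22)/1) = 44.
  m_15 = 1*44 - 22 = 22, d_15 = (500 - 22^2)/1 = 16/1 = 16: (m_15, d_15) = (m_1, d_1) = (22, 16), so from here the quotients repeat a_1, ..., a_14; the period length is 14.
So sqrt(500) = [22; (2, 1, 3, 2, 1, 1, 10, 1, 1, 2, 3, 1, 2, 44)] with period length k = 14.
k is even, so the fundamental solution of x^2 - 500y^2 = 1 is (p_{k-1}, q_{k-1}) = (p_13, q_13); compute convergents through index 13.
Convergents (p_i = a_i*p_{i-1} + p_{i-2}, q_i = a_i*q_{i-1} + q_{i-2} with p_{-2}=0, p_{-1}=1, q_{-2}=1, q_{-1}=0):
  i=0: a_0=22, p_0 = 22*1 + 0 = 22, q_0 = 22*0 + 1 = 1.
  i=1: a_1=2, p_1 = 2*22 + 1 = 45, q_1 = 2*1 + 0 = 2.
  i=2: a_2=1, p_2 = 1*45 + 22 = 67, q_2 = 1*2 + 1 = 3.
  i=3: a_3=3, p_3 = 3*67 + 45 = 246, q_3 = 3*3 + 2 = 11.
  i=4: a_4=2, p_4 = 2*246 + 67 = 559, q_4 = 2*11 + 3 = 25.
  i=5: a_5=1, p_5 = 1*559 + 246 = 805, q_5 = 1*25 + 11 = 36.
  i=6: a_6=1, p_6 = 1*805 + 559 = 1364, q_6 = 1*36 + 25 = 61.
  i=7: a_7=10, p_7 = 10*1364 + 805 = 14445, q_7 = 10*61 + 36 = 646.
  i=8: a_8=1, p_8 = 1*14445 + 1364 = 15809, q_8 = 1*646 + 61 = 707.
  i=9: a_9=1, p_9 = 1*15809 + 14445 = 30254, q_9 = 1*707 + 646 = 1353.
  i=10: a_10=2, p_10 = 2*30254 + 15809 = 76317, q_10 = 2*1353 + 707 = 3413.
  i=11: a_11=3, p_11 = 3*76317 + 30254 = 259205, q_11 = 3*3413 + 1353 = 11592.
  i=12: a_12=1, p_12 = 1*259205 + 76317 = 335522, q_12 = 1*11592 + 3413 = 15005.
  i=13: a_13=2, p_13 = 2*335522 + 259205 = 930249, q_13 = 2*15005 + 11592 = 41602.
Check: 930249^2 - 500*41602^2 = 865363202001 - 865363202000 = 1, so (x, y) = (930249, 41602) solves the equation, and by the theorem it is the least positive solution.

(x, y) = (930249, 41602)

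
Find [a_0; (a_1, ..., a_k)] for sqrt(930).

Write x_i = (sqrt(930) + m_i)/d_i with (m_0, d_0) = (0, 1). a_0 = floor(sqrt(930)) = 30, since 30^2 = 900 <= 930 < 961 = 31^2.
Iterate m_{i+1} = d_i*a_i - m_i, d_{i+1} = (930 - m_{i+1}^2)/d_i, a_{i+1} = floor((a_0 + m_{i+1})/d_{i+1}):
  m_1 = 1*30 - 0 = 30, d_1 = (930 - 30^2)/1 = 30/1 = 30, a_1 = floor((30 + 30)/30) = 2.
  m_2 = 30*2 - 30 = 30, d_2 = (930 - 30^2)/30 = 30/30 = 1, a_2 = floor((30 + 30)/1) = 60.
  m_3 = 1*60 - 30 = 30, d_3 = (930 - 30^2)/1 = 30/1 = 30: (m_3, d_3) = (m_1, d_1) = (30, 30), so from here the quotients repeat a_1, a_2; the period length is 2.
Hence the expansion of sqrt(930) is a_0 = 30 followed by the repeating block 2, 60 (period 2).

[30; (2, 60)]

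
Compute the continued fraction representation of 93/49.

[1; 1, 8, 1, 4]

Run the Euclidean algorithm on 93 and 49; the successive quotients are the partial quotients a_0, a_1, ... (each step inverts the fractional part left over by the previous one):
  93 = 1*49 + 44, so a_0 = 1.
  49 = 1*44 + 5, so a_1 = 1.
  44 = 8*5 + 4, so a_2 = 8.
  5 = 1*4 + 1, so a_3 = 1.
  4 = 4*1 + 0, so a_4 = 4.
The remainder reaches 0 after 5 divisions, so the expansion has 5 partial quotients, read off in order.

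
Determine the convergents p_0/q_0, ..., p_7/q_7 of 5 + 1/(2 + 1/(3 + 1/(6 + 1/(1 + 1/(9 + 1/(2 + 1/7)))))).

Using the convergent recurrence p_i = a_i*p_{i-1} + p_{i-2}, q_i = a_i*q_{i-1} + q_{i-2} with p_{-2}=0, p_{-1}=1, q_{-2}=1, q_{-1}=0:
  i=0: a_0=5, p_0 = 5*1 + 0 = 5, q_0 = 5*0 + 1 = 1.
  i=1: a_1=2, p_1 = 2*5 + 1 = 11, q_1 = 2*1 + 0 = 2.
  i=2: a_2=3, p_2 = 3*11 + 5 = 38, q_2 = 3*2 + 1 = 7.
  i=3: a_3=6, p_3 = 6*38 + 11 = 239, q_3 = 6*7 + 2 = 44.
  i=4: a_4=1, p_4 = 1*239 + 38 = 277, q_4 = 1*44 + 7 = 51.
  i=5: a_5=9, p_5 = 9*277 + 239 = 2732, q_5 = 9*51 + 44 = 503.
  i=6: a_6=2, p_6 = 2*2732 + 277 = 5741, q_6 = 2*503 + 51 = 1057.
  i=7: a_7=7, p_7 = 7*5741 + 2732 = 42919, q_7 = 7*1057 + 503 = 7902.

5/1, 11/2, 38/7, 239/44, 277/51, 2732/503, 5741/1057, 42919/7902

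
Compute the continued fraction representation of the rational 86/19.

[4; 1, 1, 9]

Run the Euclidean algorithm on 86 and 19; the successive quotients are the partial quotients a_0, a_1, ... (each step inverts the fractional part left over by the previous one):
  86 = 4*19 + 10, so a_0 = 4.
  19 = 1*10 + 9, so a_1 = 1.
  10 = 1*9 + 1, so a_2 = 1.
  9 = 9*1 + 0, so a_3 = 9.
The remainder reaches 0 after 4 divisions, so the expansion has 4 partial quotients, read off in order.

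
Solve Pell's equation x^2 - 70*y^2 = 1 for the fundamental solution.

(x, y) = (251, 30)

First expand sqrt(70) as a continued fraction. With x_i = (sqrt(70) + m_i)/d_i and (m_0, d_0) = (0, 1): a_0 = floor(sqrt(70)) = 8, since 8^2 = 64 <= 70 < 81 = 9^2.
Iterate m_{i+1} = d_i*a_i - m_i, d_{i+1} = (70 - m_{i+1}^2)/d_i, a_{i+1} = floor((a_0 + m_{i+1})/d_{i+1}):
  m_1 = 1*8 - 0 = 8, d_1 = (70 - 8^2)/1 = 6/1 = 6, a_1 = floor((8 + 8)/6) = 2.
  m_2 = 6*2 - 8 = 4, d_2 = (70 - 4^2)/6 = 54/6 = 9, a_2 = floor((8 + 4)/9) = 1.
  m_3 = 9*1 - 4 = 5, d_3 = (70 - 5^2)/9 = 45/9 = 5, a_3 = floor((8 + 5)/5) = 2.
  m_4 = 5*2 - 5 = 5, d_4 = (70 - 5^2)/5 = 45/5 = 9, a_4 = floor((8 + 5)/9) = 1.
  m_5 = 9*1 - 5 = 4, d_5 = (70 - 4^2)/9 = 54/9 = 6, a_5 = floor((8 + 4)/6) = 2.
  m_6 = 6*2 - 4 = 8, d_6 = (70 - 8^2)/6 = 6/6 = 1, a_6 = floor((8 + 8)/1) = 16.
  m_7 = 1*16 - 8 = 8, d_7 = (70 - 8^2)/1 = 6/1 = 6: (m_7, d_7) = (m_1, d_1) = (8, 6), so from here the quotients repeat a_1, ..., a_6; the period length is 6.
So sqrt(70) = [8; (2, 1, 2, 1, 2, 16)] with period length k = 6.
k is even, so the fundamental solution of x^2 - 70y^2 = 1 is (p_{k-1}, q_{k-1}) = (p_5, q_5); compute convergents through index 5.
Convergents (p_i = a_i*p_{i-1} + p_{i-2}, q_i = a_i*q_{i-1} + q_{i-2} with p_{-2}=0, p_{-1}=1, q_{-2}=1, q_{-1}=0):
  i=0: a_0=8, p_0 = 8*1 + 0 = 8, q_0 = 8*0 + 1 = 1.
  i=1: a_1=2, p_1 = 2*8 + 1 = 17, q_1 = 2*1 + 0 = 2.
  i=2: a_2=1, p_2 = 1*17 + 8 = 25, q_2 = 1*2 + 1 = 3.
  i=3: a_3=2, p_3 = 2*25 + 17 = 67, q_3 = 2*3 + 2 = 8.
  i=4: a_4=1, p_4 = 1*67 + 25 = 92, q_4 = 1*8 + 3 = 11.
  i=5: a_5=2, p_5 = 2*92 + 67 = 251, q_5 = 2*11 + 8 = 30.
Check: 251^2 - 70*30^2 = 63001 - 63000 = 1, so (x, y) = (251, 30) solves the equation, and by the theorem it is the least positive solution.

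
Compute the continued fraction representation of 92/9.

Run the Euclidean algorithm on 92 and 9; the successive quotients are the partial quotients a_0, a_1, ... (each step inverts the fractional part left over by the previous one):
  92 = 10*9 + 2, so a_0 = 10.
  9 = 4*2 + 1, so a_1 = 4.
  2 = 2*1 + 0, so a_2 = 2.
The remainder reaches 0 after 3 divisions, so the expansion has 3 partial quotients, read off in order.

[10; 4, 2]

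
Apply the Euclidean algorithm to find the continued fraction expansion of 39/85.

Run the Euclidean algorithm on 39 and 85; the successive quotients are the partial quotients a_0, a_1, ... (each step inverts the fractional part left over by the previous one):
  39 = 0*85 + 39, so a_0 = 0.
  85 = 2*39 + 7, so a_1 = 2.
  39 = 5*7 + 4, so a_2 = 5.
  7 = 1*4 + 3, so a_3 = 1.
  4 = 1*3 + 1, so a_4 = 1.
  3 = 3*1 + 0, so a_5 = 3.
The remainder reaches 0 after 6 divisions, so the expansion has 6 partial quotients, read off in order.

[0; 2, 5, 1, 1, 3]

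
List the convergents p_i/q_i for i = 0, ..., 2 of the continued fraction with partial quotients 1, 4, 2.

Using the convergent recurrence p_i = a_i*p_{i-1} + p_{i-2}, q_i = a_i*q_{i-1} + q_{i-2} with p_{-2}=0, p_{-1}=1, q_{-2}=1, q_{-1}=0:
  i=0: a_0=1, p_0 = 1*1 + 0 = 1, q_0 = 1*0 + 1 = 1.
  i=1: a_1=4, p_1 = 4*1 + 1 = 5, q_1 = 4*1 + 0 = 4.
  i=2: a_2=2, p_2 = 2*5 + 1 = 11, q_2 = 2*4 + 1 = 9.

1/1, 5/4, 11/9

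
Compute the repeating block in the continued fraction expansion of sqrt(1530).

Write x_i = (sqrt(1530) + m_i)/d_i with (m_0, d_0) = (0, 1). a_0 = floor(sqrt(1530)) = 39, since 39^2 = 1521 <= 1530 < 1600 = 40^2.
Iterate m_{i+1} = d_i*a_i - m_i, d_{i+1} = (1530 - m_{i+1}^2)/d_i, a_{i+1} = floor((a_0 + m_{i+1})/d_{i+1}):
  m_1 = 1*39 - 0 = 39, d_1 = (1530 - 39^2)/1 = 9/1 = 9, a_1 = floor((39 + 39)/9) = 8.
  m_2 = 9*8 - 39 = 33, d_2 = (1530 - 33^2)/9 = 441/9 = 49, a_2 = floor((39 + 33)/49) = 1.
  m_3 = 49*1 - 33 = 16, d_3 = (1530 - 16^2)/49 = 1274/49 = 26, a_3 = floor((39 + 16)/26) = 2.
  m_4 = 26*2 - 16 = 36, d_4 = (1530 - 36^2)/26 = 234/26 = 9, a_4 = floor((39 + 36)/9) = 8.
  m_5 = 9*8 - 36 = 36, d_5 = (1530 - 36^2)/9 = 234/9 = 26, a_5 = floor((39 + 36)/26) = 2.
  m_6 = 26*2 - 36 = 16, d_6 = (1530 - 16^2)/26 = 1274/26 = 49, a_6 = floor((39 + 16)/49) = 1.
  m_7 = 49*1 - 16 = 33, d_7 = (1530 - 33^2)/49 = 441/49 = 9, a_7 = floor((39 + 33)/9) = 8.
  m_8 = 9*8 - 33 = 39, d_8 = (1530 - 39^2)/9 = 9/9 = 1, a_8 = floor((39 + 39)/1) = 78.
  m_9 = 1*78 - 39 = 39, d_9 = (1530 - 39^2)/1 = 9/1 = 9: (m_9, d_9) = (m_1, d_1) = (39, 9), so from here the quotients repeat a_1, ..., a_8; the period length is 8.
Hence the expansion of sqrt(1530) is a_0 = 39 followed by the repeating block 8, 1, 2, 8, 2, 1, 8, 78 (period 8).

[39; (8, 1, 2, 8, 2, 1, 8, 78)]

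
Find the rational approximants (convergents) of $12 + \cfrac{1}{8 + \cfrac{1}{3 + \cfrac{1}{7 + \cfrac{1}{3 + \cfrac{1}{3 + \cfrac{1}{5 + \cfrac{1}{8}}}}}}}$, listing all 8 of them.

12/1, 97/8, 303/25, 2218/183, 6957/574, 23089/1905, 122402/10099, 1002305/82697

Using the convergent recurrence p_i = a_i*p_{i-1} + p_{i-2}, q_i = a_i*q_{i-1} + q_{i-2} with p_{-2}=0, p_{-1}=1, q_{-2}=1, q_{-1}=0:
  i=0: a_0=12, p_0 = 12*1 + 0 = 12, q_0 = 12*0 + 1 = 1.
  i=1: a_1=8, p_1 = 8*12 + 1 = 97, q_1 = 8*1 + 0 = 8.
  i=2: a_2=3, p_2 = 3*97 + 12 = 303, q_2 = 3*8 + 1 = 25.
  i=3: a_3=7, p_3 = 7*303 + 97 = 2218, q_3 = 7*25 + 8 = 183.
  i=4: a_4=3, p_4 = 3*2218 + 303 = 6957, q_4 = 3*183 + 25 = 574.
  i=5: a_5=3, p_5 = 3*6957 + 2218 = 23089, q_5 = 3*574 + 183 = 1905.
  i=6: a_6=5, p_6 = 5*23089 + 6957 = 122402, q_6 = 5*1905 + 574 = 10099.
  i=7: a_7=8, p_7 = 8*122402 + 23089 = 1002305, q_7 = 8*10099 + 1905 = 82697.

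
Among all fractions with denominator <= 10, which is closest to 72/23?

Expand x = 72/23 as a continued fraction with the Euclidean algorithm:
  72 = 3*23 + 3, so a_0 = 3.
  23 = 7*3 + 2, so a_1 = 7.
  3 = 1*2 + 1, so a_2 = 1.
  2 = 2*1 + 0, so a_3 = 2.
so x = [3; 7, 1, 2].
Convergents (p_i = a_i*p_{i-1} + p_{i-2}, q_i = a_i*q_{i-1} + q_{i-2} with p_{-2}=0, p_{-1}=1, q_{-2}=1, q_{-1}=0), until the denominator exceeds 10:
  i=0: a_0=3, p_0 = 3*1 + 0 = 3, q_0 = 3*0 + 1 = 1.
  i=1: a_1=7, p_1 = 7*3 + 1 = 22, q_1 = 7*1 + 0 = 7.
  i=2: a_2=1, p_2 = 1*22 + 3 = 25, q_2 = 1*7 + 1 = 8.
  i=3: a_3=2, p_3 = 2*25 + 22 = 72, q_3 = 2*8 + 7 = 23.
q_3 = 23 > 10, so the last convergent with denominator <= 10 is p_2/q_2 = 25/8.
The closest fraction with denominator <= 10 is either p_2/q_2 or the intermediate fraction (k*p_2 + p_1)/(k*q_2 + q_1) with the largest k >= 1 whose denominator stays <= 10; these approach x as k grows, and every other convergent or intermediate fraction in range is farther away.
Largest k: floor((10 - q_1)/q_2) = floor((10 - 7)/8) = 0.
Since k = 0, no intermediate fraction beyond p_2/q_2 has denominator <= 10, so the convergent 25/8 is the closest (its error is |72*8 - 25*23|/(23*8) = 1/184).

25/8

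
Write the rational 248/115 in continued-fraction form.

Run the Euclidean algorithm on 248 and 115; the successive quotients are the partial quotients a_0, a_1, ... (each step inverts the fractional part left over by the previous one):
  248 = 2*115 + 18, so a_0 = 2.
  115 = 6*18 + 7, so a_1 = 6.
  18 = 2*7 + 4, so a_2 = 2.
  7 = 1*4 + 3, so a_3 = 1.
  4 = 1*3 + 1, so a_4 = 1.
  3 = 3*1 + 0, so a_5 = 3.
The remainder reaches 0 after 6 divisions, so the expansion has 6 partial quotients, read off in order.

[2; 6, 2, 1, 1, 3]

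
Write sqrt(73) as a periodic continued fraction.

[8; (1, 1, 5, 5, 1, 1, 16)]

Write x_i = (sqrt(73) + m_i)/d_i with (m_0, d_0) = (0, 1). a_0 = floor(sqrt(73)) = 8, since 8^2 = 64 <= 73 < 81 = 9^2.
Iterate m_{i+1} = d_i*a_i - m_i, d_{i+1} = (73 - m_{i+1}^2)/d_i, a_{i+1} = floor((a_0 + m_{i+1})/d_{i+1}):
  m_1 = 1*8 - 0 = 8, d_1 = (73 - 8^2)/1 = 9/1 = 9, a_1 = floor((8 + 8)/9) = 1.
  m_2 = 9*1 - 8 = 1, d_2 = (73 - 1^2)/9 = 72/9 = 8, a_2 = floor((8 + 1)/8) = 1.
  m_3 = 8*1 - 1 = 7, d_3 = (73 - 7^2)/8 = 24/8 = 3, a_3 = floor((8 + 7)/3) = 5.
  m_4 = 3*5 - 7 = 8, d_4 = (73 - 8^2)/3 = 9/3 = 3, a_4 = floor((8 + 8)/3) = 5.
  m_5 = 3*5 - 8 = 7, d_5 = (73 - 7^2)/3 = 24/3 = 8, a_5 = floor((8 + 7)/8) = 1.
  m_6 = 8*1 - 7 = 1, d_6 = (73 - 1^2)/8 = 72/8 = 9, a_6 = floor((8 + 1)/9) = 1.
  m_7 = 9*1 - 1 = 8, d_7 = (73 - 8^2)/9 = 9/9 = 1, a_7 = floor((8 + 8)/1) = 16.
  m_8 = 1*16 - 8 = 8, d_8 = (73 - 8^2)/1 = 9/1 = 9: (m_8, d_8) = (m_1, d_1) = (8, 9), so from here the quotients repeat a_1, ..., a_7; the period length is 7.
Hence the expansion of sqrt(73) is a_0 = 8 followed by the repeating block 1, 1, 5, 5, 1, 1, 16 (period 7).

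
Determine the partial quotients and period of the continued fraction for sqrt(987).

Write x_i = (sqrt(987) + m_i)/d_i with (m_0, d_0) = (0, 1). a_0 = floor(sqrt(987)) = 31, since 31^2 = 961 <= 987 < 1024 = 32^2.
Iterate m_{i+1} = d_i*a_i - m_i, d_{i+1} = (987 - m_{i+1}^2)/d_i, a_{i+1} = floor((a_0 + m_{i+1})/d_{i+1}):
  m_1 = 1*31 - 0 = 31, d_1 = (987 - 31^2)/1 = 26/1 = 26, a_1 = floor((31 + 31)/26) = 2.
  m_2 = 26*2 - 31 = 21, d_2 = (987 - 21^2)/26 = 546/26 = 21, a_2 = floor((31 + 21)/21) = 2.
  m_3 = 21*2 - 21 = 21, d_3 = (987 - 21^2)/21 = 546/21 = 26, a_3 = floor((31 + 21)/26) = 2.
  m_4 = 26*2 - 21 = 31, d_4 = (987 - 31^2)/26 = 26/26 = 1, a_4 = floor((31 + 31)/1) = 62.
  m_5 = 1*62 - 31 = 31, d_5 = (987 - 31^2)/1 = 26/1 = 26: (m_5, d_5) = (m_1, d_1) = (31, 26), so from here the quotients repeat a_1, ..., a_4; the period length is 4.
Hence the expansion of sqrt(987) is a_0 = 31 followed by the repeating block 2, 2, 2, 62 (period 4).

[31; (2, 2, 2, 62)]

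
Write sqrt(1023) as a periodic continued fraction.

[31; (1, 62)]

Write x_i = (sqrt(1023) + m_i)/d_i with (m_0, d_0) = (0, 1). a_0 = floor(sqrt(1023)) = 31, since 31^2 = 961 <= 1023 < 1024 = 32^2.
Iterate m_{i+1} = d_i*a_i - m_i, d_{i+1} = (1023 - m_{i+1}^2)/d_i, a_{i+1} = floor((a_0 + m_{i+1})/d_{i+1}):
  m_1 = 1*31 - 0 = 31, d_1 = (1023 - 31^2)/1 = 62/1 = 62, a_1 = floor((31 + 31)/62) = 1.
  m_2 = 62*1 - 31 = 31, d_2 = (1023 - 31^2)/62 = 62/62 = 1, a_2 = floor((31 + 31)/1) = 62.
  m_3 = 1*62 - 31 = 31, d_3 = (1023 - 31^2)/1 = 62/1 = 62: (m_3, d_3) = (m_1, d_1) = (31, 62), so from here the quotients repeat a_1, a_2; the period length is 2.
Hence the expansion of sqrt(1023) is a_0 = 31 followed by the repeating block 1, 62 (period 2).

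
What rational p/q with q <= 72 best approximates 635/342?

13/7

Expand x = 635/342 as a continued fraction with the Euclidean algorithm:
  635 = 1*342 + 293, so a_0 = 1.
  342 = 1*293 + 49, so a_1 = 1.
  293 = 5*49 + 48, so a_2 = 5.
  49 = 1*48 + 1, so a_3 = 1.
  48 = 48*1 + 0, so a_4 = 48.
so x = [1; 1, 5, 1, 48].
Convergents (p_i = a_i*p_{i-1} + p_{i-2}, q_i = a_i*q_{i-1} + q_{i-2} with p_{-2}=0, p_{-1}=1, q_{-2}=1, q_{-1}=0), until the denominator exceeds 72:
  i=0: a_0=1, p_0 = 1*1 + 0 = 1, q_0 = 1*0 + 1 = 1.
  i=1: a_1=1, p_1 = 1*1 + 1 = 2, q_1 = 1*1 + 0 = 1.
  i=2: a_2=5, p_2 = 5*2 + 1 = 11, q_2 = 5*1 + 1 = 6.
  i=3: a_3=1, p_3 = 1*11 + 2 = 13, q_3 = 1*6 + 1 = 7.
  i=4: a_4=48, p_4 = 48*13 + 11 = 635, q_4 = 48*7 + 6 = 342.
q_4 = 342 > 72, so the last convergent with denominator <= 72 is p_3/q_3 = 13/7.
The closest fraction with denominator <= 72 is either p_3/q_3 or the intermediate fraction (k*p_3 + p_2)/(k*q_3 + q_2) with the largest k >= 1 whose denominator stays <= 72; these approach x as k grows, and every other convergent or intermediate fraction in range is farther away.
Largest k: floor((72 - q_2)/q_3) = floor((72 - 6)/7) = 9.
That gives (9*13 + 11)/(9*7 + 6) = 128/69.
Compare the errors: |x - 13/7| = |635*7 - 13*342|/(342*7) = 1/2394, and |x - 128/69| = |635*69 - 128*342|/(342*69) = 39/23598.
Cross-multiplying, 1*23598 = 23598 < 93366 = 39*2394, so 1/2394 is smaller: the convergent 13/7 is closer to x than 128/69.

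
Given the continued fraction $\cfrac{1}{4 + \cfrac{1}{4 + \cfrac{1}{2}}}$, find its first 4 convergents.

0/1, 1/4, 4/17, 9/38

Using the convergent recurrence p_i = a_i*p_{i-1} + p_{i-2}, q_i = a_i*q_{i-1} + q_{i-2} with p_{-2}=0, p_{-1}=1, q_{-2}=1, q_{-1}=0:
  i=0: a_0=0, p_0 = 0*1 + 0 = 0, q_0 = 0*0 + 1 = 1.
  i=1: a_1=4, p_1 = 4*0 + 1 = 1, q_1 = 4*1 + 0 = 4.
  i=2: a_2=4, p_2 = 4*1 + 0 = 4, q_2 = 4*4 + 1 = 17.
  i=3: a_3=2, p_3 = 2*4 + 1 = 9, q_3 = 2*17 + 4 = 38.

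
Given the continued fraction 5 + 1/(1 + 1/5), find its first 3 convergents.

Using the convergent recurrence p_i = a_i*p_{i-1} + p_{i-2}, q_i = a_i*q_{i-1} + q_{i-2} with p_{-2}=0, p_{-1}=1, q_{-2}=1, q_{-1}=0:
  i=0: a_0=5, p_0 = 5*1 + 0 = 5, q_0 = 5*0 + 1 = 1.
  i=1: a_1=1, p_1 = 1*5 + 1 = 6, q_1 = 1*1 + 0 = 1.
  i=2: a_2=5, p_2 = 5*6 + 5 = 35, q_2 = 5*1 + 1 = 6.

5/1, 6/1, 35/6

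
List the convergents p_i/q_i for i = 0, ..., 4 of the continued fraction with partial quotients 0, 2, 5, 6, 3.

Using the convergent recurrence p_i = a_i*p_{i-1} + p_{i-2}, q_i = a_i*q_{i-1} + q_{i-2} with p_{-2}=0, p_{-1}=1, q_{-2}=1, q_{-1}=0:
  i=0: a_0=0, p_0 = 0*1 + 0 = 0, q_0 = 0*0 + 1 = 1.
  i=1: a_1=2, p_1 = 2*0 + 1 = 1, q_1 = 2*1 + 0 = 2.
  i=2: a_2=5, p_2 = 5*1 + 0 = 5, q_2 = 5*2 + 1 = 11.
  i=3: a_3=6, p_3 = 6*5 + 1 = 31, q_3 = 6*11 + 2 = 68.
  i=4: a_4=3, p_4 = 3*31 + 5 = 98, q_4 = 3*68 + 11 = 215.

0/1, 1/2, 5/11, 31/68, 98/215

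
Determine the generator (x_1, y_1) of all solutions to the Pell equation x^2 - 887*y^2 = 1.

First expand sqrt(887) as a continued fraction. With x_i = (sqrt(887) + m_i)/d_i and (m_0, d_0) = (0, 1): a_0 = floor(sqrt(887)) = 29, since 29^2 = 841 <= 887 < 900 = 30^2.
Iterate m_{i+1} = d_i*a_i - m_i, d_{i+1} = (887 - m_{i+1}^2)/d_i, a_{i+1} = floor((a_0 + m_{i+1})/d_{i+1}):
  m_1 = 1*29 - 0 = 29, d_1 = (887 - 29^2)/1 = 46/1 = 46, a_1 = floor((29 + 29)/46) = 1.
  m_2 = 46*1 - 29 = 17, d_2 = (887 - 17^2)/46 = 598/46 = 13, a_2 = floor((29 + 17)/13) = 3.
  m_3 = 13*3 - 17 = 22, d_3 = (887 - 22^2)/13 = 403/13 = 31, a_3 = floor((29 + 22)/31) = 1.
  m_4 = 31*1 - 22 = 9, d_4 = (887 - 9^2)/31 = 806/31 = 26, a_4 = floor((29 + 9)/26) = 1.
  m_5 = 26*1 - 9 = 17, d_5 = (887 - 17^2)/26 = 598/26 = 23, a_5 = floor((29 + 17)/23) = 2.
  m_6 = 23*2 - 17 = 29, d_6 = (887 - 29^2)/23 = 46/23 = 2, a_6 = floor((29 + 29)/2) = 29.
  m_7 = 2*29 - 29 = 29, d_7 = (887 - 29^2)/2 = 46/2 = 23, a_7 = floor((29 + 29)/23) = 2.
  m_8 = 23*2 - 29 = 17, d_8 = (887 - 17^2)/23 = 598/23 = 26, a_8 = floor((29 + 17)/26) = 1.
  m_9 = 26*1 - 17 = 9, d_9 = (887 - 9^2)/26 = 806/26 = 31, a_9 = floor((29 + 9)/31) = 1.
  m_10 = 31*1 - 9 = 22, d_10 = (887 - 22^2)/31 = 403/31 = 13, a_10 = floor((29 + 22)/13) = 3.
  m_11 = 13*3 - 22 = 17, d_11 = (887 - 17^2)/13 = 598/13 = 46, a_11 = floor((29 + 17)/46) = 1.
  m_12 = 46*1 - 17 = 29, d_12 = (887 - 29^2)/46 = 46/46 = 1, a_12 = floor((29 + 29)/1) = 58.
  m_13 = 1*58 - 29 = 29, d_13 = (887 - 29^2)/1 = 46/1 = 46: (m_13, d_13) = (m_1, d_1) = (29, 46), so from here the quotients repeat a_1, ..., a_12; the period length is 12.
So sqrt(887) = [29; (1, 3, 1, 1, 2, 29, 2, 1, 1, 3, 1, 58)] with period length k = 12.
k is even, so the fundamental solution of x^2 - 887y^2 = 1 is (p_{k-1}, q_{k-1}) = (p_11, q_11); compute convergents through index 11.
Convergents (p_i = a_i*p_{i-1} + p_{i-2}, q_i = a_i*q_{i-1} + q_{i-2} with p_{-2}=0, p_{-1}=1, q_{-2}=1, q_{-1}=0):
  i=0: a_0=29, p_0 = 29*1 + 0 = 29, q_0 = 29*0 + 1 = 1.
  i=1: a_1=1, p_1 = 1*29 + 1 = 30, q_1 = 1*1 + 0 = 1.
  i=2: a_2=3, p_2 = 3*30 + 29 = 119, q_2 = 3*1 + 1 = 4.
  i=3: a_3=1, p_3 = 1*119 + 30 = 149, q_3 = 1*4 + 1 = 5.
  i=4: a_4=1, p_4 = 1*149 + 119 = 268, q_4 = 1*5 + 4 = 9.
  i=5: a_5=2, p_5 = 2*268 + 149 = 685, q_5 = 2*9 + 5 = 23.
  i=6: a_6=29, p_6 = 29*685 + 268 = 20133, q_6 = 29*23 + 9 = 676.
  i=7: a_7=2, p_7 = 2*20133 + 685 = 40951, q_7 = 2*676 + 23 = 1375.
  i=8: a_8=1, p_8 = 1*40951 + 20133 = 61084, q_8 = 1*1375 + 676 = 2051.
  i=9: a_9=1, p_9 = 1*61084 + 40951 = 102035, q_9 = 1*2051 + 1375 = 3426.
  i=10: a_10=3, p_10 = 3*102035 + 61084 = 367189, q_10 = 3*3426 + 2051 = 12329.
  i=11: a_11=1, p_11 = 1*367189 + 102035 = 469224, q_11 = 1*12329 + 3426 = 15755.
Check: 469224^2 - 887*15755^2 = 220171162176 - 220171162175 = 1, so (x, y) = (469224, 15755) solves the equation, and by the theorem it is the least positive solution.

(x, y) = (469224, 15755)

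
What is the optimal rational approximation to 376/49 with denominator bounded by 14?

23/3

Expand x = 376/49 as a continued fraction with the Euclidean algorithm:
  376 = 7*49 + 33, so a_0 = 7.
  49 = 1*33 + 16, so a_1 = 1.
  33 = 2*16 + 1, so a_2 = 2.
  16 = 16*1 + 0, so a_3 = 16.
so x = [7; 1, 2, 16].
Convergents (p_i = a_i*p_{i-1} + p_{i-2}, q_i = a_i*q_{i-1} + q_{i-2} with p_{-2}=0, p_{-1}=1, q_{-2}=1, q_{-1}=0), until the denominator exceeds 14:
  i=0: a_0=7, p_0 = 7*1 + 0 = 7, q_0 = 7*0 + 1 = 1.
  i=1: a_1=1, p_1 = 1*7 + 1 = 8, q_1 = 1*1 + 0 = 1.
  i=2: a_2=2, p_2 = 2*8 + 7 = 23, q_2 = 2*1 + 1 = 3.
  i=3: a_3=16, p_3 = 16*23 + 8 = 376, q_3 = 16*3 + 1 = 49.
q_3 = 49 > 14, so the last convergent with denominator <= 14 is p_2/q_2 = 23/3.
The closest fraction with denominator <= 14 is either p_2/q_2 or the intermediate fraction (k*p_2 + p_1)/(k*q_2 + q_1) with the largest k >= 1 whose denominator stays <= 14; these approach x as k grows, and every other convergent or intermediate fraction in range is farther away.
Largest k: floor((14 - q_1)/q_2) = floor((14 - 1)/3) = 4.
That gives (4*23 + 8)/(4*3 + 1) = 100/13.
Compare the errors: |x - 23/3| = |376*3 - 23*49|/(49*3) = 1/147, and |x - 100/13| = |376*13 - 100*49|/(49*13) = 12/637.
Cross-multiplying, 1*637 = 637 < 1764 = 12*147, so 1/147 is smaller: the convergent 23/3 is closer to x than 100/13.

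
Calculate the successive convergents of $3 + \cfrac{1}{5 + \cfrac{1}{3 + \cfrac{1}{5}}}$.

Using the convergent recurrence p_i = a_i*p_{i-1} + p_{i-2}, q_i = a_i*q_{i-1} + q_{i-2} with p_{-2}=0, p_{-1}=1, q_{-2}=1, q_{-1}=0:
  i=0: a_0=3, p_0 = 3*1 + 0 = 3, q_0 = 3*0 + 1 = 1.
  i=1: a_1=5, p_1 = 5*3 + 1 = 16, q_1 = 5*1 + 0 = 5.
  i=2: a_2=3, p_2 = 3*16 + 3 = 51, q_2 = 3*5 + 1 = 16.
  i=3: a_3=5, p_3 = 5*51 + 16 = 271, q_3 = 5*16 + 5 = 85.

3/1, 16/5, 51/16, 271/85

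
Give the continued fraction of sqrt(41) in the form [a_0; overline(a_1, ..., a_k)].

[6; overline(2, 2, 12)]

Write x_i = (sqrt(41) + m_i)/d_i with (m_0, d_0) = (0, 1). a_0 = floor(sqrt(41)) = 6, since 6^2 = 36 <= 41 < 49 = 7^2.
Iterate m_{i+1} = d_i*a_i - m_i, d_{i+1} = (41 - m_{i+1}^2)/d_i, a_{i+1} = floor((a_0 + m_{i+1})/d_{i+1}):
  m_1 = 1*6 - 0 = 6, d_1 = (41 - 6^2)/1 = 5/1 = 5, a_1 = floor((6 + 6)/5) = 2.
  m_2 = 5*2 - 6 = 4, d_2 = (41 - 4^2)/5 = 25/5 = 5, a_2 = floor((6 + 4)/5) = 2.
  m_3 = 5*2 - 4 = 6, d_3 = (41 - 6^2)/5 = 5/5 = 1, a_3 = floor((6 + 6)/1) = 12.
  m_4 = 1*12 - 6 = 6, d_4 = (41 - 6^2)/1 = 5/1 = 5: (m_4, d_4) = (m_1, d_1) = (6, 5), so from here the quotients repeat a_1, ..., a_3; the period length is 3.
Hence the expansion of sqrt(41) is a_0 = 6 followed by the repeating block 2, 2, 12 (period 3).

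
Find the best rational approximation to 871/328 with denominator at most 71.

Expand x = 871/328 as a continued fraction with the Euclidean algorithm:
  871 = 2*328 + 215, so a_0 = 2.
  328 = 1*215 + 113, so a_1 = 1.
  215 = 1*113 + 102, so a_2 = 1.
  113 = 1*102 + 11, so a_3 = 1.
  102 = 9*11 + 3, so a_4 = 9.
  11 = 3*3 + 2, so a_5 = 3.
  3 = 1*2 + 1, so a_6 = 1.
  2 = 2*1 + 0, so a_7 = 2.
so x = [2; 1, 1, 1, 9, 3, 1, 2].
Convergents (p_i = a_i*p_{i-1} + p_{i-2}, q_i = a_i*q_{i-1} + q_{i-2} with p_{-2}=0, p_{-1}=1, q_{-2}=1, q_{-1}=0), until the denominator exceeds 71:
  i=0: a_0=2, p_0 = 2*1 + 0 = 2, q_0 = 2*0 + 1 = 1.
  i=1: a_1=1, p_1 = 1*2 + 1 = 3, q_1 = 1*1 + 0 = 1.
  i=2: a_2=1, p_2 = 1*3 + 2 = 5, q_2 = 1*1 + 1 = 2.
  i=3: a_3=1, p_3 = 1*5 + 3 = 8, q_3 = 1*2 + 1 = 3.
  i=4: a_4=9, p_4 = 9*8 + 5 = 77, q_4 = 9*3 + 2 = 29.
  i=5: a_5=3, p_5 = 3*77 + 8 = 239, q_5 = 3*29 + 3 = 90.
q_5 = 90 > 71, so the last convergent with denominator <= 71 is p_4/q_4 = 77/29.
The closest fraction with denominator <= 71 is either p_4/q_4 or the intermediate fraction (k*p_4 + p_3)/(k*q_4 + q_3) with the largest k >= 1 whose denominator stays <= 71; these approach x as k grows, and every other convergent or intermediate fraction in range is farther away.
Largest k: floor((71 - q_3)/q_4) = floor((71 - 3)/29) = 2.
That gives (2*77 + 8)/(2*29 + 3) = 162/61.
Compare the errors: |x - 77/29| = |871*29 - 77*328|/(328*29) = 3/9512, and |x - 162/61| = |871*61 - 162*328|/(328*61) = 5/20008.
Cross-multiplying, 5*9512 = 47560 < 60024 = 3*20008, so 5/20008 is smaller: the intermediate fraction 162/61 is closer to x than 77/29.

162/61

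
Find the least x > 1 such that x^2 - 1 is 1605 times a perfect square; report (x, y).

(x, y) = (641, 16)

First expand sqrt(1605) as a continued fraction. With x_i = (sqrt(1605) + m_i)/d_i and (m_0, d_0) = (0, 1): a_0 = floor(sqrt(1605)) = 40, since 40^2 = 1600 <= 1605 < 1681 = 41^2.
Iterate m_{i+1} = d_i*a_i - m_i, d_{i+1} = (1605 - m_{i+1}^2)/d_i, a_{i+1} = floor((a_0 + m_{i+1})/d_{i+1}):
  m_1 = 1*40 - 0 = 40, d_1 = (1605 - 40^2)/1 = 5/1 = 5, a_1 = floor((40 + 40)/5) = 16.
  m_2 = 5*16 - 40 = 40, d_2 = (1605 - 40^2)/5 = 5/5 = 1, a_2 = floor((40 + 40)/1) = 80.
  m_3 = 1*80 - 40 = 40, d_3 = (1605 - 40^2)/1 = 5/1 = 5: (m_3, d_3) = (m_1, d_1) = (40, 5), so from here the quotients repeat a_1, a_2; the period length is 2.
So sqrt(1605) = [40; (16, 80)] with period length k = 2.
k is even, so the fundamental solution of x^2 - 1605y^2 = 1 is (p_{k-1}, q_{k-1}) = (p_1, q_1); compute convergents through index 1.
Convergents (p_i = a_i*p_{i-1} + p_{i-2}, q_i = a_i*q_{i-1} + q_{i-2} with p_{-2}=0, p_{-1}=1, q_{-2}=1, q_{-1}=0):
  i=0: a_0=40, p_0 = 40*1 + 0 = 40, q_0 = 40*0 + 1 = 1.
  i=1: a_1=16, p_1 = 16*40 + 1 = 641, q_1 = 16*1 + 0 = 16.
Check: 641^2 - 1605*16^2 = 410881 - 410880 = 1, so (x, y) = (641, 16) solves the equation, and by the theorem it is the least positive solution.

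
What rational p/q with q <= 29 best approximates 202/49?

Expand x = 202/49 as a continued fraction with the Euclidean algorithm:
  202 = 4*49 + 6, so a_0 = 4.
  49 = 8*6 + 1, so a_1 = 8.
  6 = 6*1 + 0, so a_2 = 6.
so x = [4; 8, 6].
Convergents (p_i = a_i*p_{i-1} + p_{i-2}, q_i = a_i*q_{i-1} + q_{i-2} with p_{-2}=0, p_{-1}=1, q_{-2}=1, q_{-1}=0), until the denominator exceeds 29:
  i=0: a_0=4, p_0 = 4*1 + 0 = 4, q_0 = 4*0 + 1 = 1.
  i=1: a_1=8, p_1 = 8*4 + 1 = 33, q_1 = 8*1 + 0 = 8.
  i=2: a_2=6, p_2 = 6*33 + 4 = 202, q_2 = 6*8 + 1 = 49.
q_2 = 49 > 29, so the last convergent with denominator <= 29 is p_1/q_1 = 33/8.
The closest fraction with denominator <= 29 is either p_1/q_1 or the intermediate fraction (k*p_1 + p_0)/(k*q_1 + q_0) with the largest k >= 1 whose denominator stays <= 29; these approach x as k grows, and every other convergent or intermediate fraction in range is farther away.
Largest k: floor((29 - q_0)/q_1) = floor((29 - 1)/8) = 3.
That gives (3*33 + 4)/(3*8 + 1) = 103/25.
Compare the errors: |x - 33/8| = |202*8 - 33*49|/(49*8) = 1/392, and |x - 103/25| = |202*25 - 103*49|/(49*25) = 3/1225.
Cross-multiplying, 3*392 = 1176 < 1225 = 1*1225, so 3/1225 is smaller: the intermediate fraction 103/25 is closer to x than 33/8.

103/25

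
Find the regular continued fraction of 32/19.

[1; 1, 2, 6]

Run the Euclidean algorithm on 32 and 19; the successive quotients are the partial quotients a_0, a_1, ... (each step inverts the fractional part left over by the previous one):
  32 = 1*19 + 13, so a_0 = 1.
  19 = 1*13 + 6, so a_1 = 1.
  13 = 2*6 + 1, so a_2 = 2.
  6 = 6*1 + 0, so a_3 = 6.
The remainder reaches 0 after 4 divisions, so the expansion has 4 partial quotients, read off in order.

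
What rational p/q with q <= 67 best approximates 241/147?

Expand x = 241/147 as a continued fraction with the Euclidean algorithm:
  241 = 1*147 + 94, so a_0 = 1.
  147 = 1*94 + 53, so a_1 = 1.
  94 = 1*53 + 41, so a_2 = 1.
  53 = 1*41 + 12, so a_3 = 1.
  41 = 3*12 + 5, so a_4 = 3.
  12 = 2*5 + 2, so a_5 = 2.
  5 = 2*2 + 1, so a_6 = 2.
  2 = 2*1 + 0, so a_7 = 2.
so x = [1; 1, 1, 1, 3, 2, 2, 2].
Convergents (p_i = a_i*p_{i-1} + p_{i-2}, q_i = a_i*q_{i-1} + q_{i-2} with p_{-2}=0, p_{-1}=1, q_{-2}=1, q_{-1}=0), until the denominator exceeds 67:
  i=0: a_0=1, p_0 = 1*1 + 0 = 1, q_0 = 1*0 + 1 = 1.
  i=1: a_1=1, p_1 = 1*1 + 1 = 2, q_1 = 1*1 + 0 = 1.
  i=2: a_2=1, p_2 = 1*2 + 1 = 3, q_2 = 1*1 + 1 = 2.
  i=3: a_3=1, p_3 = 1*3 + 2 = 5, q_3 = 1*2 + 1 = 3.
  i=4: a_4=3, p_4 = 3*5 + 3 = 18, q_4 = 3*3 + 2 = 11.
  i=5: a_5=2, p_5 = 2*18 + 5 = 41, q_5 = 2*11 + 3 = 25.
  i=6: a_6=2, p_6 = 2*41 + 18 = 100, q_6 = 2*25 + 11 = 61.
  i=7: a_7=2, p_7 = 2*100 + 41 = 241, q_7 = 2*61 + 25 = 147.
q_7 = 147 > 67, so the last convergent with denominator <= 67 is p_6/q_6 = 100/61.
The closest fraction with denominator <= 67 is either p_6/q_6 or the intermediate fraction (k*p_6 + p_5)/(k*q_6 + q_5) with the largest k >= 1 whose denominator stays <= 67; these approach x as k grows, and every other convergent or intermediate fraction in range is farther away.
Largest k: floor((67 - q_5)/q_6) = floor((67 - 25)/61) = 0.
Since k = 0, no intermediate fraction beyond p_6/q_6 has denominator <= 67, so the convergent 100/61 is the closest (its error is |241*61 - 100*147|/(147*61) = 1/8967).

100/61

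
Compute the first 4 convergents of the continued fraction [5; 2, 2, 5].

5/1, 11/2, 27/5, 146/27

Using the convergent recurrence p_i = a_i*p_{i-1} + p_{i-2}, q_i = a_i*q_{i-1} + q_{i-2} with p_{-2}=0, p_{-1}=1, q_{-2}=1, q_{-1}=0:
  i=0: a_0=5, p_0 = 5*1 + 0 = 5, q_0 = 5*0 + 1 = 1.
  i=1: a_1=2, p_1 = 2*5 + 1 = 11, q_1 = 2*1 + 0 = 2.
  i=2: a_2=2, p_2 = 2*11 + 5 = 27, q_2 = 2*2 + 1 = 5.
  i=3: a_3=5, p_3 = 5*27 + 11 = 146, q_3 = 5*5 + 2 = 27.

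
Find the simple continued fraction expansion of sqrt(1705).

Write x_i = (sqrt(1705) + m_i)/d_i with (m_0, d_0) = (0, 1). a_0 = floor(sqrt(1705)) = 41, since 41^2 = 1681 <= 1705 < 1764 = 42^2.
Iterate m_{i+1} = d_i*a_i - m_i, d_{i+1} = (1705 - m_{i+1}^2)/d_i, a_{i+1} = floor((a_0 + m_{i+1})/d_{i+1}):
  m_1 = 1*41 - 0 = 41, d_1 = (1705 - 41^2)/1 = 24/1 = 24, a_1 = floor((41 + 41)/24) = 3.
  m_2 = 24*3 - 41 = 31, d_2 = (1705 - 31^2)/24 = 744/24 = 31, a_2 = floor((41 + 31)/31) = 2.
  m_3 = 31*2 - 31 = 31, d_3 = (1705 - 31^2)/31 = 744/31 = 24, a_3 = floor((41 + 31)/24) = 3.
  m_4 = 24*3 - 31 = 41, d_4 = (1705 - 41^2)/24 = 24/24 = 1, a_4 = floor((41 + 41)/1) = 82.
  m_5 = 1*82 - 41 = 41, d_5 = (1705 - 41^2)/1 = 24/1 = 24: (m_5, d_5) = (m_1, d_1) = (41, 24), so from here the quotients repeat a_1, ..., a_4; the period length is 4.
Hence the expansion of sqrt(1705) is a_0 = 41 followed by the repeating block 3, 2, 3, 82 (period 4).

[41; (3, 2, 3, 82)]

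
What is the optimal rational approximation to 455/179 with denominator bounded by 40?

Expand x = 455/179 as a continued fraction with the Euclidean algorithm:
  455 = 2*179 + 97, so a_0 = 2.
  179 = 1*97 + 82, so a_1 = 1.
  97 = 1*82 + 15, so a_2 = 1.
  82 = 5*15 + 7, so a_3 = 5.
  15 = 2*7 + 1, so a_4 = 2.
  7 = 7*1 + 0, so a_5 = 7.
so x = [2; 1, 1, 5, 2, 7].
Convergents (p_i = a_i*p_{i-1} + p_{i-2}, q_i = a_i*q_{i-1} + q_{i-2} with p_{-2}=0, p_{-1}=1, q_{-2}=1, q_{-1}=0), until the denominator exceeds 40:
  i=0: a_0=2, p_0 = 2*1 + 0 = 2, q_0 = 2*0 + 1 = 1.
  i=1: a_1=1, p_1 = 1*2 + 1 = 3, q_1 = 1*1 + 0 = 1.
  i=2: a_2=1, p_2 = 1*3 + 2 = 5, q_2 = 1*1 + 1 = 2.
  i=3: a_3=5, p_3 = 5*5 + 3 = 28, q_3 = 5*2 + 1 = 11.
  i=4: a_4=2, p_4 = 2*28 + 5 = 61, q_4 = 2*11 + 2 = 24.
  i=5: a_5=7, p_5 = 7*61 + 28 = 455, q_5 = 7*24 + 11 = 179.
q_5 = 179 > 40, so the last convergent with denominator <= 40 is p_4/q_4 = 61/24.
The closest fraction with denominator <= 40 is either p_4/q_4 or the intermediate fraction (k*p_4 + p_3)/(k*q_4 + q_3) with the largest k >= 1 whose denominator stays <= 40; these approach x as k grows, and every other convergent or intermediate fraction in range is farther away.
Largest k: floor((40 - q_3)/q_4) = floor((40 - 11)/24) = 1.
That gives (1*61 + 28)/(1*24 + 11) = 89/35.
Compare the errors: |x - 61/24| = |455*24 - 61*179|/(179*24) = 1/4296, and |x - 89/35| = |455*35 - 89*179|/(179*35) = 6/6265.
Cross-multiplying, 1*6265 = 6265 < 25776 = 6*4296, so 1/4296 is smaller: the convergent 61/24 is closer to x than 89/35.

61/24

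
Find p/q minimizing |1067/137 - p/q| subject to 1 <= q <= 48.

Expand x = 1067/137 as a continued fraction with the Euclidean algorithm:
  1067 = 7*137 + 108, so a_0 = 7.
  137 = 1*108 + 29, so a_1 = 1.
  108 = 3*29 + 21, so a_2 = 3.
  29 = 1*21 + 8, so a_3 = 1.
  21 = 2*8 + 5, so a_4 = 2.
  8 = 1*5 + 3, so a_5 = 1.
  5 = 1*3 + 2, so a_6 = 1.
  3 = 1*2 + 1, so a_7 = 1.
  2 = 2*1 + 0, so a_8 = 2.
so x = [7; 1, 3, 1, 2, 1, 1, 1, 2].
Convergents (p_i = a_i*p_{i-1} + p_{i-2}, q_i = a_i*q_{i-1} + q_{i-2} with p_{-2}=0, p_{-1}=1, q_{-2}=1, q_{-1}=0), until the denominator exceeds 48:
  i=0: a_0=7, p_0 = 7*1 + 0 = 7, q_0 = 7*0 + 1 = 1.
  i=1: a_1=1, p_1 = 1*7 + 1 = 8, q_1 = 1*1 + 0 = 1.
  i=2: a_2=3, p_2 = 3*8 + 7 = 31, q_2 = 3*1 + 1 = 4.
  i=3: a_3=1, p_3 = 1*31 + 8 = 39, q_3 = 1*4 + 1 = 5.
  i=4: a_4=2, p_4 = 2*39 + 31 = 109, q_4 = 2*5 + 4 = 14.
  i=5: a_5=1, p_5 = 1*109 + 39 = 148, q_5 = 1*14 + 5 = 19.
  i=6: a_6=1, p_6 = 1*148 + 109 = 257, q_6 = 1*19 + 14 = 33.
  i=7: a_7=1, p_7 = 1*257 + 148 = 405, q_7 = 1*33 + 19 = 52.
q_7 = 52 > 48, so the last convergent with denominator <= 48 is p_6/q_6 = 257/33.
The closest fraction with denominator <= 48 is either p_6/q_6 or the intermediate fraction (k*p_6 + p_5)/(k*q_6 + q_5) with the largest k >= 1 whose denominator stays <= 48; these approach x as k grows, and every other convergent or intermediate fraction in range is farther away.
Largest k: floor((48 - q_5)/q_6) = floor((48 - 19)/33) = 0.
Since k = 0, no intermediate fraction beyond p_6/q_6 has denominator <= 48, so the convergent 257/33 is the closest (its error is |1067*33 - 257*137|/(137*33) = 2/4521).

257/33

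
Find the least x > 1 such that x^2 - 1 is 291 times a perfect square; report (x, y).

First expand sqrt(291) as a continued fraction. With x_i = (sqrt(291) + m_i)/d_i and (m_0, d_0) = (0, 1): a_0 = floor(sqrt(291)) = 17, since 17^2 = 289 <= 291 < 324 = 18^2.
Iterate m_{i+1} = d_i*a_i - m_i, d_{i+1} = (291 - m_{i+1}^2)/d_i, a_{i+1} = floor((a_0 + m_{i+1})/d_{i+1}):
  m_1 = 1*17 - 0 = 17, d_1 = (291 - 17^2)/1 = 2/1 = 2, a_1 = floor((17 + 17)/2) = 17.
  m_2 = 2*17 - 17 = 17, d_2 = (291 - 17^2)/2 = 2/2 = 1, a_2 = floor((17 + 17)/1) = 34.
  m_3 = 1*34 - 17 = 17, d_3 = (291 - 17^2)/1 = 2/1 = 2: (m_3, d_3) = (m_1, d_1) = (17, 2), so from here the quotients repeat a_1, a_2; the period length is 2.
So sqrt(291) = [17; (17, 34)] with period length k = 2.
k is even, so the fundamental solution of x^2 - 291y^2 = 1 is (p_{k-1}, q_{k-1}) = (p_1, q_1); compute convergents through index 1.
Convergents (p_i = a_i*p_{i-1} + p_{i-2}, q_i = a_i*q_{i-1} + q_{i-2} with p_{-2}=0, p_{-1}=1, q_{-2}=1, q_{-1}=0):
  i=0: a_0=17, p_0 = 17*1 + 0 = 17, q_0 = 17*0 + 1 = 1.
  i=1: a_1=17, p_1 = 17*17 + 1 = 290, q_1 = 17*1 + 0 = 17.
Check: 290^2 - 291*17^2 = 84100 - 84099 = 1, so (x, y) = (290, 17) solves the equation, and by the theorem it is the least positive solution.

(x, y) = (290, 17)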